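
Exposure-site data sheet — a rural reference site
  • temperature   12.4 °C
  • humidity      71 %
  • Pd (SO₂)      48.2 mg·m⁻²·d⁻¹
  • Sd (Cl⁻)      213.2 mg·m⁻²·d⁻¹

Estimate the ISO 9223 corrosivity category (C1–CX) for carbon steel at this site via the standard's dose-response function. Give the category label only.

C5

carbon steel: f(T) = -0.054·(T−10) [T>10 °C] = -0.1296
  SO₂ term: 1.77·48.2^0.52·exp(0.02·71-0.1296) = 48.26
  Cl⁻ term: 0.102·213.2^0.62·exp(0.033·71+0.04·12.4) = 48.46
  sum: 48.26 + 48.46 → r_corr = 96.72 μm/a
96.7 μm/a falls in (80, 200] for carbon steel → category C5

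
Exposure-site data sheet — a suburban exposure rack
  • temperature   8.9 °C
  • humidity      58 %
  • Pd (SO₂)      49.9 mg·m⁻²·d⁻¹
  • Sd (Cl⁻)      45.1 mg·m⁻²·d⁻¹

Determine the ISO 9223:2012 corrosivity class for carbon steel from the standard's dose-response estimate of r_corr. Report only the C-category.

carbon steel: f(T) = +0.150·(T−10) [T≤10 °C] = -0.1650
  sulphur-dioxide contribution → 36.57 μm/a
  chloride contribution → 10.47 μm/a
  total first-year rate 47.04 μm/a
ISO 9223 Table 2 (carbon steel): 25 < 47 ≤ 50 μm/a ⇒ C3

C3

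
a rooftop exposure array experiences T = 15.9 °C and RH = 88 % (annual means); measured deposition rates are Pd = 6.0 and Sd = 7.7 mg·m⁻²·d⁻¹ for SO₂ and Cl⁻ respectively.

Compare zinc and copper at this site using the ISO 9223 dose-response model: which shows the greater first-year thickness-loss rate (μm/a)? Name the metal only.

copper

zinc: f(T) = -0.071·(T−10) [T>10 °C] = -0.4189
  Pd branch = 0.0129·Pd^0.44·e^(0.046·RH+f) = 1.069 μm/a
  Cl⁻ term: 0.0175·7.7^0.57·exp(0.008·88+0.085·15.9) = 0.4376
  r_corr = 1.069 + 0.4376 = 1.507 μm/a
copper: T>10 °C ⇒ hinge -0.080·(15.9−10) = -0.4720
  SO₂ term: 0.0053·6.0^0.26·exp(0.059·88-0.4720) = 0.9473
  Sd branch = 0.01025·Sd^0.27·e^(0.036·RH+0.049·T) = 0.921 μm/a
  sum: 0.9473 + 0.921 → r_corr = 1.868 μm/a
Ordering by μm/a: copper (1.87) > zinc (1.51)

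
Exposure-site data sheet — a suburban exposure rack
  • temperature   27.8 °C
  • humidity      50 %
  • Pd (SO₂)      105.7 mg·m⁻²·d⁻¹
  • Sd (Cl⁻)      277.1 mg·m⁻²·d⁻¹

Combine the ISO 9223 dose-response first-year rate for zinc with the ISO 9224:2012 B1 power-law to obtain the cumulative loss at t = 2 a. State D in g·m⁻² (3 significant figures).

D(2) = 89.4 g·m⁻²

zinc: f(T) = -0.071·(T−10) [T>10 °C] = -1.2638
  Pd branch = 0.0129·Pd^0.44·e^(0.046·RH+f) = 0.2826 μm/a
  Cl⁻ term: 0.0175·277.1^0.57·exp(0.008·50+0.085·27.8) = 6.844
  r_corr = 0.2826 + 6.844 = 7.126 μm/a
Power-law: D(2) = r_corr · 2^0.813
  D(2) = 7.126 × 2^0.813 = 7.126 × 1.757 = 12.52 μm
  Mass loss = 12.52 μm × 7.14 g/cm³ = 89.39 g·m⁻²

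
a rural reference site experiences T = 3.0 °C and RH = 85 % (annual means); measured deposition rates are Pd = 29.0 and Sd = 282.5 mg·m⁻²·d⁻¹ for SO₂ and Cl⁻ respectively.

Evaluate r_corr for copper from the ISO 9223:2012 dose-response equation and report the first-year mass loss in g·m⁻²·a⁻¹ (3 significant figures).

copper: temperature factor f = +0.126·(-7.0) = -0.8820
  SO₂ term: 0.0053·29.0^0.26·exp(0.059·85-0.8820) = 0.7933
  Sd branch = 0.01025·Sd^0.27·e^(0.036·RH+0.049·T) = 1.162 μm/a
  sum: 0.7933 + 1.162 → r_corr = 1.956 μm/a
Convert to mass loss: 1.956 μm/a × 8.96 g/cm³ = 17.52 g·m⁻²·a⁻¹

r_corr = 17.5 g·m⁻²·a⁻¹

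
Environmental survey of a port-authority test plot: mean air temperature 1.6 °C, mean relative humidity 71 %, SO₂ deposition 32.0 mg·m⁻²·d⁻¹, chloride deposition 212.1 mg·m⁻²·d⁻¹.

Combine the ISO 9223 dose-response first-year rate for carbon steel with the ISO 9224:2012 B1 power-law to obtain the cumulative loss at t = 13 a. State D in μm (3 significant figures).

D(13) = 168 μm

carbon steel: T≤10 °C ⇒ hinge +0.150·(1.6−10) = -1.2600
  SO₂ term: 1.77·32.0^0.52·exp(0.02·71-1.2600) = 12.59
  Sd branch = 0.102·Sd^0.62·e^(0.033·RH+0.04·T) = 31.36 μm/a
  r_corr = 12.59 + 31.36 = 43.96 μm/a
Long-term exponent b (ISO 9224 Table 2, B1) = 0.523
  D(13) = 43.96 × 13^0.523 = 43.96 × 3.825 = 168.1 μm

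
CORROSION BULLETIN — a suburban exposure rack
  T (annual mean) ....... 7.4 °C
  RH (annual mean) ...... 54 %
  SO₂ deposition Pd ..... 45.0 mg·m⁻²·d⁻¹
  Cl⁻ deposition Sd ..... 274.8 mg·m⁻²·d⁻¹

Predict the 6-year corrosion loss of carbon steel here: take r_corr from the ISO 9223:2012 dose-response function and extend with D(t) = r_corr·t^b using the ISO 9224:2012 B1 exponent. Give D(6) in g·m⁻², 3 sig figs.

D(6) = 1.04e+03 g·m⁻²

carbon steel: T≤10 °C ⇒ hinge +0.150·(7.4−10) = -0.3900
  Pd branch = 1.77·Pd^0.52·e^(0.02·RH+f) = 25.55 μm/a
  Sd branch = 0.102·Sd^0.62·e^(0.033·RH+0.04·T) = 26.5 μm/a
  r_corr = 25.55 + 26.5 = 52.05 μm/a
Long-term exponent b (ISO 9224 Table 2, B1) = 0.523
  D(6) = 52.05 × 6^0.523 = 52.05 × 2.553 = 132.8 μm
  Mass loss = 132.8 μm × 7.85 g/cm³ = 1043 g·m⁻²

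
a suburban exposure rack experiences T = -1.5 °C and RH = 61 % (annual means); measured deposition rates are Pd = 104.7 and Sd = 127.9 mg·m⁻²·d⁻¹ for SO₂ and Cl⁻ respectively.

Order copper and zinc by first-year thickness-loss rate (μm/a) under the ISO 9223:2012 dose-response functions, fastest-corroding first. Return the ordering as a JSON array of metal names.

["zinc", "copper"]

copper: f(T) = +0.126·(T−10) [T≤10 °C] = -1.4490
  sulphur-dioxide contribution → 0.1525 μm/a
  chloride contribution → 0.3172 μm/a
  total first-year rate 0.4697 μm/a
zinc: f(T) = +0.038·(T−10) [T≤10 °C] = -0.4370
  sulphur-dioxide contribution → 1.067 μm/a
  chloride contribution → 0.3986 μm/a
  total first-year rate 1.466 μm/a
Ordering by μm/a: zinc (1.47) > copper (0.47)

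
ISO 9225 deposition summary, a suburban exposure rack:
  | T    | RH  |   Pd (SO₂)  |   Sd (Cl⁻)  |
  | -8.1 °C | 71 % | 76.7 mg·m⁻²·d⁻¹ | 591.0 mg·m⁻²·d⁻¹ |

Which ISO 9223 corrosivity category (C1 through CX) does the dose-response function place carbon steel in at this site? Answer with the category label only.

C3

carbon steel: f(T) = +0.150·(T−10) [T≤10 °C] = -2.7150
  SO₂ term: 1.77·76.7^0.52·exp(0.02·71-2.7150) = 4.631
  Sd branch = 0.102·Sd^0.62·e^(0.033·RH+0.04·T) = 40.16 μm/a
  r_corr = 4.631 + 40.16 = 44.79 μm/a
44.8 μm/a falls in (25, 50] for carbon steel → category C3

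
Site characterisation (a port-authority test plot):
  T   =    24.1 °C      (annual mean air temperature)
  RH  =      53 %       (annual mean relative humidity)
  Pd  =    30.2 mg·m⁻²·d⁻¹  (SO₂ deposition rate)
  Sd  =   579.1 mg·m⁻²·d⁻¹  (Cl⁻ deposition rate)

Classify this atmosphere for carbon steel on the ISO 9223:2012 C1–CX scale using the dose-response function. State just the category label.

carbon steel: T>10 °C ⇒ hinge -0.054·(24.1−10) = -0.7614
  Pd branch = 1.77·Pd^0.52·e^(0.02·RH+f) = 14.04 μm/a
  Sd branch = 0.102·Sd^0.62·e^(0.033·RH+0.04·T) = 79.39 μm/a
  r_corr = 14.04 + 79.39 = 93.42 μm/a
Category bounds: 80…200 μm/a bracket r_corr ⇒ C5

C5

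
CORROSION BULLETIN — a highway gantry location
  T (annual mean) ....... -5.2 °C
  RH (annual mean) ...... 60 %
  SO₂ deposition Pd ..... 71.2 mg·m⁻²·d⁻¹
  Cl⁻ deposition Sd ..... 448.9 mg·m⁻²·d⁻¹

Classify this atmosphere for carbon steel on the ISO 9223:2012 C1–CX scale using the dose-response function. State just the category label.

carbon steel: temperature factor f = +0.150·(-15.2) = -2.2800
  Pd branch = 1.77·Pd^0.52·e^(0.02·RH+f) = 5.524 μm/a
  Cl⁻ term: 0.102·448.9^0.62·exp(0.033·60+0.04·-5.2) = 26.45
  sum: 5.524 + 26.45 → r_corr = 31.98 μm/a
32 μm/a falls in (25, 50] for carbon steel → category C3

C3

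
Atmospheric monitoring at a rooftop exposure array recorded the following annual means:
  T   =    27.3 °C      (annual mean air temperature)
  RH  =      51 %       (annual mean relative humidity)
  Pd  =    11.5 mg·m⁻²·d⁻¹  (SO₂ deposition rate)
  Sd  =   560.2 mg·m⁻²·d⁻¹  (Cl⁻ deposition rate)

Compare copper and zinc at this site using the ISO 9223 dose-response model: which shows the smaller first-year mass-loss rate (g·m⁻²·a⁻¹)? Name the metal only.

copper

copper: f(T) = -0.080·(T−10) [T>10 °C] = -1.3840
  Pd branch = 0.0053·Pd^0.26·e^(0.059·RH+f) = 0.05079 μm/a
  Sd branch = 0.01025·Sd^0.27·e^(0.036·RH+0.049·T) = 1.352 μm/a
  sum: 0.05079 + 1.352 → r_corr = 1.403 μm/a
  mass loss = 1.403 μm/a × 8.96 g/cm³ = 12.57 g·m⁻²·a⁻¹
zinc: T>10 °C ⇒ hinge -0.071·(27.3−10) = -1.2283
  Pd branch = 0.0129·Pd^0.44·e^(0.046·RH+f) = 0.1155 μm/a
  Cl⁻ term: 0.0175·560.2^0.57·exp(0.008·51+0.085·27.3) = 9.876
  r_corr = 0.1155 + 9.876 = 9.991 μm/a
  mass loss = 9.991 μm/a × 7.14 g/cm³ = 71.34 g·m⁻²·a⁻¹
Ordering by g·m⁻²·a⁻¹: zinc (71.3) > copper (12.6)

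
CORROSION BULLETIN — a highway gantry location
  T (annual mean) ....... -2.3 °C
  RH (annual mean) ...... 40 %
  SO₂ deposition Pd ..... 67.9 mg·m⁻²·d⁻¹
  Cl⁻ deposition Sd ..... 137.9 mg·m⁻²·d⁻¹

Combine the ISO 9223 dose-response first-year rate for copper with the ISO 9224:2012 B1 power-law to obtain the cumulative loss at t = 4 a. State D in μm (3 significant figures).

D(4) = 0.458 μm

copper: T≤10 °C ⇒ hinge +0.126·(-2.3−10) = -1.5498
  SO₂ term: 0.0053·67.9^0.26·exp(0.059·40-1.5498) = 0.03568
  Sd branch = 0.01025·Sd^0.27·e^(0.036·RH+0.049·T) = 0.1462 μm/a
  r_corr = 0.03568 + 0.1462 = 0.1818 μm/a
Power-law: D(4) = r_corr · 4^0.667
  D(4) = 0.1818 × 4^0.667 = 0.1818 × 2.521 = 0.4584 μm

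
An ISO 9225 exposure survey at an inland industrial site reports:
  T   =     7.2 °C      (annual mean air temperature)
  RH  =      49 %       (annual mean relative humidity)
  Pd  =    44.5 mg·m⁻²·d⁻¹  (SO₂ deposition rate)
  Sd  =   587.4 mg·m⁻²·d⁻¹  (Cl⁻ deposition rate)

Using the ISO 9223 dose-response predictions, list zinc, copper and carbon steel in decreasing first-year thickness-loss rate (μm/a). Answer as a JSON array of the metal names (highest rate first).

zinc: T≤10 °C ⇒ hinge +0.038·(7.2−10) = -0.1064
  SO₂ term: 0.0129·44.5^0.44·exp(0.046·49-0.1064) = 0.5869
  Cl⁻ term: 0.0175·587.4^0.57·exp(0.008·49+0.085·7.2) = 1.809
  r_corr = 0.5869 + 1.809 = 2.396 μm/a
copper: temperature factor f = +0.126·(-2.8) = -0.3528
  Pd branch = 0.0053·Pd^0.26·e^(0.059·RH+f) = 0.18 μm/a
  Cl⁻ term: 0.01025·587.4^0.27·exp(0.036·49+0.049·7.2) = 0.476
  r_corr = 0.18 + 0.476 = 0.656 μm/a
carbon steel: temperature factor f = +0.150·(-2.8) = -0.4200
  Pd branch = 1.77·Pd^0.52·e^(0.02·RH+f) = 22.3 μm/a
  Sd branch = 0.102·Sd^0.62·e^(0.033·RH+0.04·T) = 35.7 μm/a
  sum: 22.3 + 35.7 → r_corr = 58 μm/a
Ordering by μm/a: carbon steel (58) > zinc (2.4) > copper (0.656)

["carbon steel", "zinc", "copper"]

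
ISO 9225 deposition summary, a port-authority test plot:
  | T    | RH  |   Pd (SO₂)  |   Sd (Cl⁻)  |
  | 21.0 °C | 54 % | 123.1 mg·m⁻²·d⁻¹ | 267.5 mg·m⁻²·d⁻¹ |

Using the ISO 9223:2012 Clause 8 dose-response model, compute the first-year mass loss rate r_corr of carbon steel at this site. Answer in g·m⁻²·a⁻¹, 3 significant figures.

r_corr = 628 g·m⁻²·a⁻¹

carbon steel: T>10 °C ⇒ hinge -0.054·(21.0−10) = -0.5940
  Pd branch = 1.77·Pd^0.52·e^(0.02·RH+f) = 35.15 μm/a
  Cl⁻ term: 0.102·267.5^0.62·exp(0.033·54+0.04·21.0) = 44.9
  sum: 35.15 + 44.9 → r_corr = 80.06 μm/a
Convert to mass loss: 80.06 μm/a × 7.85 g/cm³ = 628.4 g·m⁻²·a⁻¹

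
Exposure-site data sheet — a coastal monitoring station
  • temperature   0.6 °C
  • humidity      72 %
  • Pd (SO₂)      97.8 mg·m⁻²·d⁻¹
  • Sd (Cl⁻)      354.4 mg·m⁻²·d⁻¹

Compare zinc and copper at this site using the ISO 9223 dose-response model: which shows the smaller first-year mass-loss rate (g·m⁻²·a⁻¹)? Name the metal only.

copper

zinc: temperature factor f = +0.038·(-9.4) = -0.3572
  SO₂ term: 0.0129·97.8^0.44·exp(0.046·72-0.3572) = 1.86
  Sd branch = 0.0175·Sd^0.57·e^(0.008·RH+0.085·T) = 0.9301 μm/a
  r_corr = 1.86 + 0.9301 = 2.79 μm/a
  mass loss = 2.79 μm/a × 7.14 g/cm³ = 19.92 g·m⁻²·a⁻¹
copper: f(T) = +0.126·(T−10) [T≤10 °C] = -1.1844
  Pd branch = 0.0053·Pd^0.26·e^(0.059·RH+f) = 0.3735 μm/a
  Cl⁻ term: 0.01025·354.4^0.27·exp(0.036·72+0.049·0.6) = 0.6879
  sum: 0.3735 + 0.6879 → r_corr = 1.061 μm/a
  mass loss = 1.061 μm/a × 8.96 g/cm³ = 9.51 g·m⁻²·a⁻¹
Ordering by g·m⁻²·a⁻¹: zinc (19.9) > copper (9.51)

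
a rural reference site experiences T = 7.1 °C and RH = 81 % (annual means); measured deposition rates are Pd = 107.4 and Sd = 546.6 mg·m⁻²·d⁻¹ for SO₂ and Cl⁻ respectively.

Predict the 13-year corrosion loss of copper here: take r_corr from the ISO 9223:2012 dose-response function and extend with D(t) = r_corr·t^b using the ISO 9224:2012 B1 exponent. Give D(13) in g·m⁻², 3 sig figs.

copper: f(T) = +0.126·(T−10) [T≤10 °C] = -0.3654
  SO₂ term: 0.0053·107.4^0.26·exp(0.059·81-0.3654) = 1.476
  Cl⁻ term: 0.01025·546.6^0.27·exp(0.036·81+0.049·7.1) = 1.47
  sum: 1.476 + 1.47 → r_corr = 2.946 μm/a
ISO 9224: D(t) = r_corr · t^b with b = 0.667 (copper, B1)
  D(13) = 2.946 × 13^0.667 = 2.946 × 5.534 = 16.3 μm
  Mass loss = 16.3 μm × 8.96 g/cm³ = 146.1 g·m⁻²

D(13) = 146 g·m⁻²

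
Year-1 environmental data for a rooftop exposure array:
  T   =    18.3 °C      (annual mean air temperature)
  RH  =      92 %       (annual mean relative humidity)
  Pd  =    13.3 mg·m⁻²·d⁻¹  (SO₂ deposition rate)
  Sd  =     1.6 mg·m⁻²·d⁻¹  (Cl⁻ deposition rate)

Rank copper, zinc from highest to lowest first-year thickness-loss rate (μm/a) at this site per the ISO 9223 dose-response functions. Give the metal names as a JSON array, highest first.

copper: temperature factor f = -0.080·(8.3) = -0.6640
  Pd branch = 0.0053·Pd^0.26·e^(0.059·RH+f) = 1.217 μm/a
  Sd branch = 0.01025·Sd^0.27·e^(0.036·RH+0.049·T) = 0.7828 μm/a
  r_corr = 1.217 + 0.7828 = 2 μm/a
zinc: f(T) = -0.071·(T−10) [T>10 °C] = -0.5893
  SO₂ term: 0.0129·13.3^0.44·exp(0.046·92-0.5893) = 1.538
  Sd branch = 0.0175·Sd^0.57·e^(0.008·RH+0.085·T) = 0.2262 μm/a
  r_corr = 1.538 + 0.2262 = 1.765 μm/a
Ordering by μm/a: copper (2) > zinc (1.76)

["copper", "zinc"]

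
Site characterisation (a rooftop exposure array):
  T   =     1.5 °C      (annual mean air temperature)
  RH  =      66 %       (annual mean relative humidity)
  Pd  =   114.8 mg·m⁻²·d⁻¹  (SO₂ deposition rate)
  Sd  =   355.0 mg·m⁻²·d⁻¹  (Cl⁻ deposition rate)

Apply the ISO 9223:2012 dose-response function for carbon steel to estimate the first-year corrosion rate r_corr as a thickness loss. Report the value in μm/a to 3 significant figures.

r_corr = 58.3 μm/a

carbon steel: T≤10 °C ⇒ hinge +0.150·(1.5−10) = -1.2750
  SO₂ term: 1.77·114.8^0.52·exp(0.02·66-1.2750) = 21.81
  Cl⁻ term: 0.102·355.0^0.62·exp(0.033·66+0.04·1.5) = 36.45
  sum: 21.81 + 36.45 → r_corr = 58.26 μm/a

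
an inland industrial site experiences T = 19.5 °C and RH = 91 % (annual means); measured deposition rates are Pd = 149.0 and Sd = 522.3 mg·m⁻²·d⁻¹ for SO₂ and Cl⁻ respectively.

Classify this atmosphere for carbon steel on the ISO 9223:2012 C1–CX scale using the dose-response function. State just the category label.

carbon steel: f(T) = -0.054·(T−10) [T>10 °C] = -0.5130
  Pd branch = 1.77·Pd^0.52·e^(0.02·RH+f) = 88.24 μm/a
  Cl⁻ term: 0.102·522.3^0.62·exp(0.033·91+0.04·19.5) = 217.1
  r_corr = 88.24 + 217.1 = 305.3 μm/a
ISO 9223 Table 2 (carbon steel): 200 < 305 ≤ 700 μm/a ⇒ CX

CX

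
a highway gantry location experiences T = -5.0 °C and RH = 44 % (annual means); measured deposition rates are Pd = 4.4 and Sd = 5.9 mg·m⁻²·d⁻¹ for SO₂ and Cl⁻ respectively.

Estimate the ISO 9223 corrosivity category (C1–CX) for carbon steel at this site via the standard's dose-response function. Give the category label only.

carbon steel: T≤10 °C ⇒ hinge +0.150·(-5.0−10) = -2.2500
  Pd branch = 1.77·Pd^0.52·e^(0.02·RH+f) = 0.9718 μm/a
  Cl⁻ term: 0.102·5.9^0.62·exp(0.033·44+0.04·-5.0) = 1.072
  r_corr = 0.9718 + 1.072 = 2.044 μm/a
2.04 μm/a falls in (1.3, 25] for carbon steel → category C2

C2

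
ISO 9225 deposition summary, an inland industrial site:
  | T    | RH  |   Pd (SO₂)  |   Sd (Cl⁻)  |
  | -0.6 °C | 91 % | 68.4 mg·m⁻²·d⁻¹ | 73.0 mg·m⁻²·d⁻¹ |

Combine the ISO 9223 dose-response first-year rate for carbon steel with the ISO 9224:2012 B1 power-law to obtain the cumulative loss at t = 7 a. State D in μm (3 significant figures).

D(7) = 135 μm

carbon steel: f(T) = +0.150·(T−10) [T≤10 °C] = -1.5900
  SO₂ term: 1.77·68.4^0.52·exp(0.02·91-1.5900) = 20.05
  Cl⁻ term: 0.102·73.0^0.62·exp(0.033·91+0.04·-0.6) = 28.68
  r_corr = 20.05 + 28.68 = 48.73 μm/a
ISO 9224: D(t) = r_corr · t^b with b = 0.523 (carbon steel, B1)
  D(7) = 48.73 × 7^0.523 = 48.73 × 2.767 = 134.8 μm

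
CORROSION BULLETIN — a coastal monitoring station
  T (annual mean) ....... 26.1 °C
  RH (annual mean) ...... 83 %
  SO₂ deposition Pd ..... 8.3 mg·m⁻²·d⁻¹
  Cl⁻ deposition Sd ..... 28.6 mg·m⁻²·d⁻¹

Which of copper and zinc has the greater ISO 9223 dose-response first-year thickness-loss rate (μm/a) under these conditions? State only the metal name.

copper: f(T) = -0.080·(T−10) [T>10 °C] = -1.2880
  SO₂ term: 0.0053·8.3^0.26·exp(0.059·83-1.2880) = 0.3393
  Sd branch = 0.01025·Sd^0.27·e^(0.036·RH+0.049·T) = 1.807 μm/a
  sum: 0.3393 + 1.807 → r_corr = 2.147 μm/a
zinc: f(T) = -0.071·(T−10) [T>10 °C] = -1.1431
  Pd branch = 0.0129·Pd^0.44·e^(0.046·RH+f) = 0.475 μm/a
  Cl⁻ term: 0.0175·28.6^0.57·exp(0.008·83+0.085·26.1) = 2.114
  sum: 0.475 + 2.114 → r_corr = 2.589 μm/a
Ordering by μm/a: zinc (2.59) > copper (2.15)

zinc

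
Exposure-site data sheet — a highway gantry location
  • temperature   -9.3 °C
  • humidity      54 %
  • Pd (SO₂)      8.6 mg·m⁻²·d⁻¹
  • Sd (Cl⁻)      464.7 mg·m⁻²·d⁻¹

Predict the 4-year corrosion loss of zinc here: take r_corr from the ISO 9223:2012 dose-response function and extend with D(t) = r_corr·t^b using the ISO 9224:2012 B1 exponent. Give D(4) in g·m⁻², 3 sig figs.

D(4) = 13.1 g·m⁻²

zinc: T≤10 °C ⇒ hinge +0.038·(-9.3−10) = -0.7334
  sulphur-dioxide contribution → 0.1914 μm/a
  chloride contribution → 0.4052 μm/a
  ⇒ r_corr(zinc) = 0.5966 μm/a
Power-law: D(4) = r_corr · 4^0.813
  D(4) = 0.5966 × 4^0.813 = 0.5966 × 3.087 = 1.841 μm
  Mass loss = 1.841 μm × 7.14 g/cm³ = 13.15 g·m⁻²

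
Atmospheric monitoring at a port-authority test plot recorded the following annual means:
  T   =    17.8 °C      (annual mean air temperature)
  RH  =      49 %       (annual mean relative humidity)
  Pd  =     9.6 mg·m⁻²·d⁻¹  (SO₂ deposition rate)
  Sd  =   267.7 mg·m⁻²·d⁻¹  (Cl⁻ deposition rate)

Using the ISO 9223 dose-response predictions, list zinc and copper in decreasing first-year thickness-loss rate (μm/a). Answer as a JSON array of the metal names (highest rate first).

["zinc", "copper"]

zinc: temperature factor f = -0.071·(7.8) = -0.5538
  sulphur-dioxide contribution → 0.1911 μm/a
  chloride contribution → 2.845 μm/a
  total first-year rate 3.036 μm/a
copper: f(T) = -0.080·(T−10) [T>10 °C] = -0.6240
  sulphur-dioxide contribution → 0.09209 μm/a
  chloride contribution → 0.6473 μm/a
  ⇒ r_corr(copper) = 0.7393 μm/a
Ordering by μm/a: zinc (3.04) > copper (0.739)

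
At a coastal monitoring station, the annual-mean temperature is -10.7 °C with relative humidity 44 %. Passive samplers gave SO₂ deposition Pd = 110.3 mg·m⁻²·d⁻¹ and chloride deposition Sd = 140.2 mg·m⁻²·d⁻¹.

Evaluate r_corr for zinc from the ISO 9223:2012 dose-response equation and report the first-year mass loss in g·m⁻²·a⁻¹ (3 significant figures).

zinc: T≤10 °C ⇒ hinge +0.038·(-10.7−10) = -0.7866
  Pd branch = 0.0129·Pd^0.44·e^(0.046·RH+f) = 0.3521 μm/a
  Cl⁻ term: 0.0175·140.2^0.57·exp(0.008·44+0.085·-10.7) = 0.1677
  sum: 0.3521 + 0.1677 → r_corr = 0.5199 μm/a
Convert to mass loss: 0.5199 μm/a × 7.14 g/cm³ = 3.712 g·m⁻²·a⁻¹

r_corr = 3.71 g·m⁻²·a⁻¹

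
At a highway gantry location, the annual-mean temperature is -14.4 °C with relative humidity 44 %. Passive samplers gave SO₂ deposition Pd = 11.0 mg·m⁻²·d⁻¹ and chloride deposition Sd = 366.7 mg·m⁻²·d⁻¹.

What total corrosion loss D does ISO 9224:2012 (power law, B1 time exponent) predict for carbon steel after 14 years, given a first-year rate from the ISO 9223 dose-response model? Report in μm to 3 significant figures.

carbon steel: f(T) = +0.150·(T−10) [T≤10 °C] = -3.6600
  SO₂ term: 1.77·11.0^0.52·exp(0.02·44-3.6600) = 0.3821
  Cl⁻ term: 0.102·366.7^0.62·exp(0.033·44+0.04·-14.4) = 9.526
  r_corr = 0.3821 + 9.526 = 9.908 μm/a
ISO 9224: D(t) = r_corr · t^b with b = 0.523 (carbon steel, B1)
  D(14) = 9.908 × 14^0.523 = 9.908 × 3.976 = 39.39 μm

D(14) = 39.4 μm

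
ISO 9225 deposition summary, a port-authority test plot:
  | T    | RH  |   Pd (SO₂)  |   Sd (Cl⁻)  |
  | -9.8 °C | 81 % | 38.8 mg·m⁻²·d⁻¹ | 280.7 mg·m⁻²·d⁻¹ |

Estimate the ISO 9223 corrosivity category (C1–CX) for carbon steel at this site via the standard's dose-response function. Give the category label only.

C3

carbon steel: T≤10 °C ⇒ hinge +0.150·(-9.8−10) = -2.9700
  sulphur-dioxide contribution → 3.075 μm/a
  chloride contribution → 32.9 μm/a
  ⇒ r_corr(carbon steel) = 35.97 μm/a
ISO 9223 Table 2 (carbon steel): 25 < 36 ≤ 50 μm/a ⇒ C3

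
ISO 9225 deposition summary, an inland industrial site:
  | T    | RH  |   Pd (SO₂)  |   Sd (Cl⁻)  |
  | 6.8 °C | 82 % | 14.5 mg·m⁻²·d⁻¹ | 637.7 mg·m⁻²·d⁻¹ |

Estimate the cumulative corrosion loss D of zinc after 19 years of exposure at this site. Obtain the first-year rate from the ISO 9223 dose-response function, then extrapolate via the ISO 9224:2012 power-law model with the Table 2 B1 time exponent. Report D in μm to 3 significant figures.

D(19) = 43.8 μm

zinc: temperature factor f = +0.038·(-3.2) = -0.1216
  Pd branch = 0.0129·Pd^0.44·e^(0.046·RH+f) = 1.61 μm/a
  Sd branch = 0.0175·Sd^0.57·e^(0.008·RH+0.085·T) = 2.386 μm/a
  r_corr = 1.61 + 2.386 = 3.996 μm/a
Long-term exponent b (ISO 9224 Table 2, B1) = 0.813
  D(19) = 3.996 × 19^0.813 = 3.996 × 10.96 = 43.78 μm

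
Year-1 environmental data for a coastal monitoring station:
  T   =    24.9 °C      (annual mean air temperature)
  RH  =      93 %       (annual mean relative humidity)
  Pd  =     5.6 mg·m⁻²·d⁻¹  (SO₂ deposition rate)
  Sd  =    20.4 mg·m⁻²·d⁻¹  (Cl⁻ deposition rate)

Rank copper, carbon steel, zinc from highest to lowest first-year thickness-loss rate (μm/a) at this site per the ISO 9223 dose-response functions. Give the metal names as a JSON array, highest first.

copper: temperature factor f = -0.080·(14.9) = -1.1920
  SO₂ term: 0.0053·5.6^0.26·exp(0.059·93-1.1920) = 0.6083
  Sd branch = 0.01025·Sd^0.27·e^(0.036·RH+0.049·T) = 2.23 μm/a
  r_corr = 0.6083 + 2.23 = 2.838 μm/a
carbon steel: temperature factor f = -0.054·(14.9) = -0.8046
  Pd branch = 1.77·Pd^0.52·e^(0.02·RH+f) = 12.46 μm/a
  Sd branch = 0.102·Sd^0.62·e^(0.033·RH+0.04·T) = 38.55 μm/a
  r_corr = 12.46 + 38.55 = 51 μm/a
zinc: f(T) = -0.071·(T−10) [T>10 °C] = -1.0579
  Pd branch = 0.0129·Pd^0.44·e^(0.046·RH+f) = 0.6891 μm/a
  Sd branch = 0.0175·Sd^0.57·e^(0.008·RH+0.085·T) = 1.705 μm/a
  r_corr = 0.6891 + 1.705 = 2.394 μm/a
Ordering by μm/a: carbon steel (51) > copper (2.84) > zinc (2.39)

["carbon steel", "copper", "zinc"]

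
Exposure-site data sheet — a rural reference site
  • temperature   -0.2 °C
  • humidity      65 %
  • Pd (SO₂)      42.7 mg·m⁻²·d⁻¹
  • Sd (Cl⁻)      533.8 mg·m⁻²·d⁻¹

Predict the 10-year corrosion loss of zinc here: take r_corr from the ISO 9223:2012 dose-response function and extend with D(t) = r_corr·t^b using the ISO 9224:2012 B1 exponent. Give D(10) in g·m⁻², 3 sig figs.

zinc: temperature factor f = +0.038·(-10.2) = -0.3876
  Pd branch = 0.0129·Pd^0.44·e^(0.046·RH+f) = 0.9082 μm/a
  Sd branch = 0.0175·Sd^0.57·e^(0.008·RH+0.085·T) = 1.038 μm/a
  sum: 0.9082 + 1.038 → r_corr = 1.946 μm/a
ISO 9224: D(t) = r_corr · t^b with b = 0.813 (zinc, B1)
  D(10) = 1.946 × 10^0.813 = 1.946 × 6.501 = 12.65 μm
  Mass loss = 12.65 μm × 7.14 g/cm³ = 90.33 g·m⁻²

D(10) = 90.3 g·m⁻²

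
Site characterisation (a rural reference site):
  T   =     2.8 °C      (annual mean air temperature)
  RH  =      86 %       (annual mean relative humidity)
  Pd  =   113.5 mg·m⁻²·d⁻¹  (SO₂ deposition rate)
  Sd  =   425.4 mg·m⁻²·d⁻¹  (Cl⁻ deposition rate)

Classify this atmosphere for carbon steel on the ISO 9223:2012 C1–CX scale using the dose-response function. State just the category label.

carbon steel: T≤10 °C ⇒ hinge +0.150·(2.8−10) = -1.0800
  SO₂ term: 1.77·113.5^0.52·exp(0.02·86-1.0800) = 39.31
  Sd branch = 0.102·Sd^0.62·e^(0.033·RH+0.04·T) = 83.1 μm/a
  r_corr = 39.31 + 83.1 = 122.4 μm/a
ISO 9223 Table 2 (carbon steel): 80 < 122 ≤ 200 μm/a ⇒ C5

C5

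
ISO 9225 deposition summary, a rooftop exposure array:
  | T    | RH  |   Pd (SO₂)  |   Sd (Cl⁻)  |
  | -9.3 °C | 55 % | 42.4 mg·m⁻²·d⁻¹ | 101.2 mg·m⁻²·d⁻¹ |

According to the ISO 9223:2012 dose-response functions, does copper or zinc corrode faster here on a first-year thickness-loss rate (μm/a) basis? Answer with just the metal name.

zinc

copper: f(T) = +0.126·(T−10) [T≤10 °C] = -2.4318
  Pd branch = 0.0053·Pd^0.26·e^(0.059·RH+f) = 0.03166 μm/a
  Sd branch = 0.01025·Sd^0.27·e^(0.036·RH+0.049·T) = 0.1637 μm/a
  sum: 0.03166 + 0.1637 → r_corr = 0.1954 μm/a
zinc: T≤10 °C ⇒ hinge +0.038·(-9.3−10) = -0.7334
  Pd branch = 0.0129·Pd^0.44·e^(0.046·RH+f) = 0.4045 μm/a
  Sd branch = 0.0175·Sd^0.57·e^(0.008·RH+0.085·T) = 0.1713 μm/a
  r_corr = 0.4045 + 0.1713 = 0.5758 μm/a
Ordering by μm/a: zinc (0.576) > copper (0.195)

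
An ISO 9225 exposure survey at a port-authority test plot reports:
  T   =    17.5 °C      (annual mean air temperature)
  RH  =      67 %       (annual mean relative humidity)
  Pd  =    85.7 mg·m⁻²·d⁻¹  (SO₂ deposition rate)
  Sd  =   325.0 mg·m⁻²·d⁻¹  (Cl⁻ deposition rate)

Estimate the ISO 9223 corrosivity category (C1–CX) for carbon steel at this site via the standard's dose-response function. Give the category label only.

C5

carbon steel: f(T) = -0.054·(T−10) [T>10 °C] = -0.4050
  Pd branch = 1.77·Pd^0.52·e^(0.02·RH+f) = 45.62 μm/a
  Sd branch = 0.102·Sd^0.62·e^(0.033·RH+0.04·T) = 67.64 μm/a
  sum: 45.62 + 67.64 → r_corr = 113.3 μm/a
113 μm/a falls in (80, 200] for carbon steel → category C5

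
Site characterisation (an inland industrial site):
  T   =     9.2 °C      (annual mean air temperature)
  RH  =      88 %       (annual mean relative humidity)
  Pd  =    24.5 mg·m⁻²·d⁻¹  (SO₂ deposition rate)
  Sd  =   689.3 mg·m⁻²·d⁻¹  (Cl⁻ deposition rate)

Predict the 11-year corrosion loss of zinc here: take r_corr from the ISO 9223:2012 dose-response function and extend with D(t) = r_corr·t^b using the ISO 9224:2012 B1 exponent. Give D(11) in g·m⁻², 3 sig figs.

D(11) = 308 g·m⁻²

zinc: f(T) = +0.038·(T−10) [T≤10 °C] = -0.0304
  Pd branch = 0.0129·Pd^0.44·e^(0.046·RH+f) = 2.928 μm/a
  Sd branch = 0.0175·Sd^0.57·e^(0.008·RH+0.085·T) = 3.208 μm/a
  r_corr = 2.928 + 3.208 = 6.137 μm/a
Power-law: D(11) = r_corr · 11^0.813
  D(11) = 6.137 × 11^0.813 = 6.137 × 7.025 = 43.11 μm
  Mass loss = 43.11 μm × 7.14 g/cm³ = 307.8 g·m⁻²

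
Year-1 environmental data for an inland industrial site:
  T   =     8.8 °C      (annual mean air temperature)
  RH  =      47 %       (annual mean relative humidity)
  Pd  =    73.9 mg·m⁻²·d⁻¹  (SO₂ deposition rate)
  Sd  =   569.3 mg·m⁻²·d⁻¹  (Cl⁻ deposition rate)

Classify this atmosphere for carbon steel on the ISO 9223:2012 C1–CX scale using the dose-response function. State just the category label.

carbon steel: temperature factor f = +0.150·(-1.2) = -0.1800
  Pd branch = 1.77·Pd^0.52·e^(0.02·RH+f) = 35.46 μm/a
  Sd branch = 0.102·Sd^0.62·e^(0.033·RH+0.04·T) = 34.94 μm/a
  r_corr = 35.46 + 34.94 = 70.4 μm/a
70.4 μm/a falls in (50, 80] for carbon steel → category C4

C4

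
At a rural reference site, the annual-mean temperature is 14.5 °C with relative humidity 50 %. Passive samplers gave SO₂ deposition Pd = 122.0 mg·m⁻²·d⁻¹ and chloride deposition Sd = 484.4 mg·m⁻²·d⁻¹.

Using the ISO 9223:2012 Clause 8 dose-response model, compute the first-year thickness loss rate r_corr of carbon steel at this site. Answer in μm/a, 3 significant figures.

carbon steel: T>10 °C ⇒ hinge -0.054·(14.5−10) = -0.2430
  Pd branch = 1.77·Pd^0.52·e^(0.02·RH+f) = 45.88 μm/a
  Cl⁻ term: 0.102·484.4^0.62·exp(0.033·50+0.04·14.5) = 43.84
  r_corr = 45.88 + 43.84 = 89.73 μm/a

r_corr = 89.7 μm/a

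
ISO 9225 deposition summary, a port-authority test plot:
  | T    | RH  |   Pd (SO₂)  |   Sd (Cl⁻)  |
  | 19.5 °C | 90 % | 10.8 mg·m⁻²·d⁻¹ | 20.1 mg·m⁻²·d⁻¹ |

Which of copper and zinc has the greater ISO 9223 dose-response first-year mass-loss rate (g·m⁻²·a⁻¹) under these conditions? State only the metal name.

copper

copper: T>10 °C ⇒ hinge -0.080·(19.5−10) = -0.7600
  sulphur-dioxide contribution → 0.9311 μm/a
  chloride contribution → 1.53 μm/a
  total first-year rate 2.461 μm/a
  mass loss = 2.461 μm/a × 8.96 g/cm³ = 22.05 g·m⁻²·a⁻¹
zinc: T>10 °C ⇒ hinge -0.071·(19.5−10) = -0.6745
  sulphur-dioxide contribution → 1.176 μm/a
  chloride contribution → 1.043 μm/a
  total first-year rate 2.219 μm/a
  mass loss = 2.219 μm/a × 7.14 g/cm³ = 15.84 g·m⁻²·a⁻¹
Ordering by g·m⁻²·a⁻¹: copper (22.1) > zinc (15.8)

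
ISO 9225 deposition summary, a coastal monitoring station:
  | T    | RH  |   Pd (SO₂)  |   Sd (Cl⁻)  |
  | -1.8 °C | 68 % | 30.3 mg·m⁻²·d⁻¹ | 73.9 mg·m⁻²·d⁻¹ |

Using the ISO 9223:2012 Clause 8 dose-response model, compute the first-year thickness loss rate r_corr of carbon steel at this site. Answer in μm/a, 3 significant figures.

carbon steel: f(T) = +0.150·(T−10) [T≤10 °C] = -1.7700
  SO₂ term: 1.77·30.3^0.52·exp(0.02·68-1.7700) = 6.922
  Cl⁻ term: 0.102·73.9^0.62·exp(0.033·68+0.04·-1.8) = 12.9
  r_corr = 6.922 + 12.9 = 19.82 μm/a

r_corr = 19.8 μm/a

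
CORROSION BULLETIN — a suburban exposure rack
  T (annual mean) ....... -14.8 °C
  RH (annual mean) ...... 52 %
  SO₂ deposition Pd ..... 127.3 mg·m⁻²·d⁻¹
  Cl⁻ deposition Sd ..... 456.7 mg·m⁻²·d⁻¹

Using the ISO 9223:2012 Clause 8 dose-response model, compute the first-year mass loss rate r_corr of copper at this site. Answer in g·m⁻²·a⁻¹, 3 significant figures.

copper: T≤10 °C ⇒ hinge +0.126·(-14.8−10) = -3.1248
  Pd branch = 0.0053·Pd^0.26·e^(0.059·RH+f) = 0.01765 μm/a
  Sd branch = 0.01025·Sd^0.27·e^(0.036·RH+0.049·T) = 0.1686 μm/a
  r_corr = 0.01765 + 0.1686 = 0.1863 μm/a
Convert to mass loss: 0.1863 μm/a × 8.96 g/cm³ = 1.669 g·m⁻²·a⁻¹

r_corr = 1.67 g·m⁻²·a⁻¹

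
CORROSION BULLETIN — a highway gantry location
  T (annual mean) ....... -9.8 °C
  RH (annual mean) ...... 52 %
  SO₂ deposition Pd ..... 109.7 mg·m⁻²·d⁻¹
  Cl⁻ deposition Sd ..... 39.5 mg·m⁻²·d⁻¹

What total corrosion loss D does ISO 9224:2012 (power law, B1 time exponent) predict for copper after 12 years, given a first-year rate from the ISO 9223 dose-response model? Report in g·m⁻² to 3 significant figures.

copper: f(T) = +0.126·(T−10) [T≤10 °C] = -2.4948
  sulphur-dioxide contribution → 0.03189 μm/a
  chloride contribution → 0.1112 μm/a
  ⇒ r_corr(copper) = 0.1431 μm/a
Power-law: D(12) = r_corr · 12^0.667
  D(12) = 0.1431 × 12^0.667 = 0.1431 × 5.246 = 0.7508 μm
  Mass loss = 0.7508 μm × 8.96 g/cm³ = 6.727 g·m⁻²

D(12) = 6.73 g·m⁻²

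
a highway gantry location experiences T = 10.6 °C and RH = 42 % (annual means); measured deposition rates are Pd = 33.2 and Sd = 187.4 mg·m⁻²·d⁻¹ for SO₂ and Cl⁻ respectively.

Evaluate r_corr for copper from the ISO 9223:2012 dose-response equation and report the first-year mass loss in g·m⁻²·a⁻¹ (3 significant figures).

copper: T>10 °C ⇒ hinge -0.080·(10.6−10) = -0.0480
  sulphur-dioxide contribution → 0.1497 μm/a
  chloride contribution → 0.3211 μm/a
  ⇒ r_corr(copper) = 0.4707 μm/a
Convert to mass loss: 0.4707 μm/a × 8.96 g/cm³ = 4.218 g·m⁻²·a⁻¹

r_corr = 4.22 g·m⁻²·a⁻¹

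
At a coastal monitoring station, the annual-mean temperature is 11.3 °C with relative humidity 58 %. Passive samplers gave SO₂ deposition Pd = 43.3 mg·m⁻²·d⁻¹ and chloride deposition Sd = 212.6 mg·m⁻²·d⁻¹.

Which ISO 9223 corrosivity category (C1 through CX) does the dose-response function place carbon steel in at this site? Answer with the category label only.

carbon steel: f(T) = -0.054·(T−10) [T>10 °C] = -0.0702
  sulphur-dioxide contribution → 37.35 μm/a
  chloride contribution → 30.15 μm/a
  ⇒ r_corr(carbon steel) = 67.49 μm/a
ISO 9223 Table 2 (carbon steel): 50 < 67.5 ≤ 80 μm/a ⇒ C4

C4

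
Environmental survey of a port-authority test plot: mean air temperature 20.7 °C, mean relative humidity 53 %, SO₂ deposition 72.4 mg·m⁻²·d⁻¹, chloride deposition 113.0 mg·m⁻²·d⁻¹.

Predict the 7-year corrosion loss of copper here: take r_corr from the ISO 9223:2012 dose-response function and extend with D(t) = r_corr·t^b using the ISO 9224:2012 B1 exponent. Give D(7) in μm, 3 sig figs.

copper: T>10 °C ⇒ hinge -0.080·(20.7−10) = -0.8560
  sulphur-dioxide contribution → 0.1563 μm/a
  chloride contribution → 0.6826 μm/a
  ⇒ r_corr(copper) = 0.839 μm/a
Power-law: D(7) = r_corr · 7^0.667
  D(7) = 0.839 × 7^0.667 = 0.839 × 3.662 = 3.072 μm

D(7) = 3.07 μm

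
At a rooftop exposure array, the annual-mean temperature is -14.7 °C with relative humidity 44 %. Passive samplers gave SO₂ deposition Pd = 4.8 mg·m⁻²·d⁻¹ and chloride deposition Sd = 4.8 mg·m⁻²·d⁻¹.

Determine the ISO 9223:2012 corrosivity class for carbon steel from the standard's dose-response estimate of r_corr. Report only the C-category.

C1

carbon steel: T≤10 °C ⇒ hinge +0.150·(-14.7−10) = -3.7050
  Pd branch = 1.77·Pd^0.52·e^(0.02·RH+f) = 0.2373 μm/a
  Cl⁻ term: 0.102·4.8^0.62·exp(0.033·44+0.04·-14.7) = 0.64
  r_corr = 0.2373 + 0.64 = 0.8774 μm/a
0.877 μm/a falls in (0, 1.3] for carbon steel → category C1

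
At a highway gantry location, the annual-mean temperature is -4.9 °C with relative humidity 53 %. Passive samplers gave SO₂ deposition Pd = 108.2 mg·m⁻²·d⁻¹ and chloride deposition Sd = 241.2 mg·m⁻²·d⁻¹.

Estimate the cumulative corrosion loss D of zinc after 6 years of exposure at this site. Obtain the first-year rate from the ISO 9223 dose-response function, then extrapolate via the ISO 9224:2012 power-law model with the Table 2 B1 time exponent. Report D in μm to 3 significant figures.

D(6) = 4.55 μm

zinc: f(T) = +0.038·(T−10) [T≤10 °C] = -0.5662
  sulphur-dioxide contribution → 0.6585 μm/a
  chloride contribution → 0.402 μm/a
  total first-year rate 1.061 μm/a
Long-term exponent b (ISO 9224 Table 2, B1) = 0.813
  D(6) = 1.061 × 6^0.813 = 1.061 × 4.292 = 4.552 μm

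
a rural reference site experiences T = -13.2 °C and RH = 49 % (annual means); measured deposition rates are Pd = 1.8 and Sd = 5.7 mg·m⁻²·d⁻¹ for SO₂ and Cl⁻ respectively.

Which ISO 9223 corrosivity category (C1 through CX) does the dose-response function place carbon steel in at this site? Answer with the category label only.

C1

carbon steel: temperature factor f = +0.150·(-23.2) = -3.4800
  sulphur-dioxide contribution → 0.1972 μm/a
  chloride contribution → 0.8916 μm/a
  total first-year rate 1.089 μm/a
1.09 μm/a falls in (0, 1.3] for carbon steel → category C1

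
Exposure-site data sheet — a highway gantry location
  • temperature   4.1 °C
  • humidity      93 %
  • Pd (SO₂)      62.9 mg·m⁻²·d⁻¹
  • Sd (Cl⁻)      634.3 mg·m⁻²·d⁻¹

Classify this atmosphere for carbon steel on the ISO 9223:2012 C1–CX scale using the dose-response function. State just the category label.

carbon steel: f(T) = +0.150·(T−10) [T≤10 °C] = -0.8850
  Pd branch = 1.77·Pd^0.52·e^(0.02·RH+f) = 40.43 μm/a
  Cl⁻ term: 0.102·634.3^0.62·exp(0.033·93+0.04·4.1) = 141.3
  r_corr = 40.43 + 141.3 = 181.7 μm/a
182 μm/a falls in (80, 200] for carbon steel → category C5

C5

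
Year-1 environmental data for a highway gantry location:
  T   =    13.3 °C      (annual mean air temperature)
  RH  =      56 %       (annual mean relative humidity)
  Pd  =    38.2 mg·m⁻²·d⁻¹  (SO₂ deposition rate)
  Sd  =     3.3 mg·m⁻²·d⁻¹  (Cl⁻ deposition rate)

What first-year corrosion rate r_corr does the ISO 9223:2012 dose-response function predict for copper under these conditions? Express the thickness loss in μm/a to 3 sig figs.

r_corr = 0.490 μm/a

copper: f(T) = -0.080·(T−10) [T>10 °C] = -0.2640
  SO₂ term: 0.0053·38.2^0.26·exp(0.059·56-0.2640) = 0.2857
  Cl⁻ term: 0.01025·3.3^0.27·exp(0.036·56+0.049·13.3) = 0.2038
  sum: 0.2857 + 0.2038 → r_corr = 0.4895 μm/a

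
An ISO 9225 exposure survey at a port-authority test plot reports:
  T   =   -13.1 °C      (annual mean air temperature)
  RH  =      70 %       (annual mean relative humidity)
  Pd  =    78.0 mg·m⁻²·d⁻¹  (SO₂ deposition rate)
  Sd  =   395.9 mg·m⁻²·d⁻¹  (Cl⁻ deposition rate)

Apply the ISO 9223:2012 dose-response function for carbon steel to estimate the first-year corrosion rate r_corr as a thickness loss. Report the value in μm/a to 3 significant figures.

r_corr = 27.0 μm/a

carbon steel: f(T) = +0.150·(T−10) [T≤10 °C] = -3.4650
  sulphur-dioxide contribution → 2.163 μm/a
  chloride contribution → 24.82 μm/a
  total first-year rate 26.98 μm/a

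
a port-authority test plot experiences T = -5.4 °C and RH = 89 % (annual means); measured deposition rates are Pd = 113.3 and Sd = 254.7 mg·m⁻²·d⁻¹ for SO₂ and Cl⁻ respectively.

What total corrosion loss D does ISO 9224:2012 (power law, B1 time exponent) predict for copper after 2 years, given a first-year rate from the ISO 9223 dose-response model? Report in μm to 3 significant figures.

D(2) = 2.16 μm

copper: temperature factor f = +0.126·(-15.4) = -1.9404
  SO₂ term: 0.0053·113.3^0.26·exp(0.059·89-1.9404) = 0.4968
  Cl⁻ term: 0.01025·254.7^0.27·exp(0.036·89+0.049·-5.4) = 0.8648
  r_corr = 0.4968 + 0.8648 = 1.362 μm/a
Power-law: D(2) = r_corr · 2^0.667
  D(2) = 1.362 × 2^0.667 = 1.362 × 1.588 = 2.162 μm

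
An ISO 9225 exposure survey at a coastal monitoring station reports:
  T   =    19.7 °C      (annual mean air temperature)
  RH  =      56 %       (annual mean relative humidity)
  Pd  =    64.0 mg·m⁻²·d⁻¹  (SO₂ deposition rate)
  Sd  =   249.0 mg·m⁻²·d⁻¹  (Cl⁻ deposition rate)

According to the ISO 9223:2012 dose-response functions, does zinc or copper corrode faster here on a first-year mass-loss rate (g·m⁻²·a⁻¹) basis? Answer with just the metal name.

zinc: T>10 °C ⇒ hinge -0.071·(19.7−10) = -0.6887
  sulphur-dioxide contribution → 0.5308 μm/a
  chloride contribution → 3.394 μm/a
  ⇒ r_corr(zinc) = 3.924 μm/a
  mass loss = 3.924 μm/a × 7.14 g/cm³ = 28.02 g·m⁻²·a⁻¹
copper: temperature factor f = -0.080·(9.7) = -0.7760
  sulphur-dioxide contribution → 0.1958 μm/a
  chloride contribution → 0.8963 μm/a
  ⇒ r_corr(copper) = 1.092 μm/a
  mass loss = 1.092 μm/a × 8.96 g/cm³ = 9.785 g·m⁻²·a⁻¹
Ordering by g·m⁻²·a⁻¹: zinc (28) > copper (9.79)

zinc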